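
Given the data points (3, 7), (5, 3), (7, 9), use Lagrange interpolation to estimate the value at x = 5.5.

Lagrange interpolation formula:
P(x) = Σ yᵢ × Lᵢ(x)
where Lᵢ(x) = Π_{j≠i} (x - xⱼ)/(xᵢ - xⱼ)

L_0(5.5) = (5.5 - 5)/(3 - 5) × (5.5 - 7)/(3 - 7) = -0.093750
L_1(5.5) = (5.5 - 3)/(5 - 3) × (5.5 - 7)/(5 - 7) = 0.937500
L_2(5.5) = (5.5 - 3)/(7 - 3) × (5.5 - 5)/(7 - 5) = 0.156250

P(5.5) = 7×L_0(5.5) + 3×L_1(5.5) + 9×L_2(5.5)
P(5.5) = 3.562500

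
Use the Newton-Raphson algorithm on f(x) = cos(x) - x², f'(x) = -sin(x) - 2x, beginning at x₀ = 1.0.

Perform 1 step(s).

f(x) = cos(x) - x²
f'(x) = -sin(x) - 2x
x₀ = 1.0

Newton-Raphson formula: x_{n+1} = x_n - f(x_n)/f'(x_n)

Iteration 1:
  f(1.000000) = -0.459698
  f'(1.000000) = -2.841471
  x_1 = 1.000000 - (-0.459698)/(-2.841471) = 0.838218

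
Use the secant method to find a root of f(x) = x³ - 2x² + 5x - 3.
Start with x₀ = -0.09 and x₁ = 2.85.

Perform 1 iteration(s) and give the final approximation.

f(x) = x³ - 2x² + 5x - 3
x₀ = -0.09, x₁ = 2.85

Secant formula: x_{n+1} = x_n - f(x_n)(x_n - x_{n-1})/(f(x_n) - f(x_{n-1}))

Iteration 1:
  f(-0.090000) = -3.466929
  f(2.850000) = 18.154125
  x_2 = 2.850000 - 18.154125×(2.850000 - (-0.090000))/(18.154125 - (-3.466929))
       = 0.381428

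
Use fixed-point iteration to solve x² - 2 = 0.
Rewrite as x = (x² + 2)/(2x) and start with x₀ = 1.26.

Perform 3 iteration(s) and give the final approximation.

Equation: x² - 2 = 0
Fixed-point form: x = (x² + 2)/(2x)
x₀ = 1.26

x_1 = g(1.260000) = 1.423651
x_2 = g(1.423651) = 1.414245
x_3 = g(1.414245) = 1.414214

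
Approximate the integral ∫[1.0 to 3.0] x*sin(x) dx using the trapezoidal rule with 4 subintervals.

f(x) = x*sin(x)
a = 1.0, b = 3.0, n = 4
h = (b - a)/n = 0.500000

Trapezoidal rule: (h/2)[f(x₀) + 2f(x₁) + 2f(x₂) + ... + f(xₙ)]

x_0 = 1.0000, f(x_0) = 0.841471, coefficient = 1
x_1 = 1.5000, f(x_1) = 1.496242, coefficient = 2
x_2 = 2.0000, f(x_2) = 1.818595, coefficient = 2
x_3 = 2.5000, f(x_3) = 1.496180, coefficient = 2
x_4 = 3.0000, f(x_4) = 0.423360, coefficient = 1

I ≈ (0.500000/2) × 10.886866 = 2.721717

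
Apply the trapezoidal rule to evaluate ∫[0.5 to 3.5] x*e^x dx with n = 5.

f(x) = x*e^x
a = 0.5, b = 3.5, n = 5
h = (b - a)/n = 0.600000

Trapezoidal rule: (h/2)[f(x₀) + 2f(x₁) + 2f(x₂) + ... + f(xₙ)]

x_0 = 0.5000, f(x_0) = 0.824361, coefficient = 1
x_1 = 1.1000, f(x_1) = 3.304583, coefficient = 2
x_2 = 1.7000, f(x_2) = 9.305711, coefficient = 2
x_3 = 2.3000, f(x_3) = 22.940620, coefficient = 2
x_4 = 2.9000, f(x_4) = 52.705022, coefficient = 2
x_5 = 3.5000, f(x_5) = 115.904082, coefficient = 1

I ≈ (0.600000/2) × 293.240311 = 87.972093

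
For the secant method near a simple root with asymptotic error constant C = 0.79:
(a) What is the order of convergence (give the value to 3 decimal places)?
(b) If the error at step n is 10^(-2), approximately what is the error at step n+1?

(a) Secant method has superlinear convergence with order φ = (1+√5)/2 ≈ 1.618.
    This means |e_{n+1}| ≈ C|e_n|^1.618.

(b) With |e_n| = 10^(-2) and C = 0.79:
    |e_{n+1}| ≈ 0.79 × (10^(-2))^1.618 = 0.79 × 10^(-3.24)

(a) ≈ 1.618 (golden ratio); (b) |e_{n+1}| ≈ 4.587e-04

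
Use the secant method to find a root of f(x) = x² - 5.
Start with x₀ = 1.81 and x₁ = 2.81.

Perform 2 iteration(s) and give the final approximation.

f(x) = x² - 5
x₀ = 1.81, x₁ = 2.81

Secant formula: x_{n+1} = x_n - f(x_n)(x_n - x_{n-1})/(f(x_n) - f(x_{n-1}))

Iteration 1:
  f(1.810000) = -1.723900
  f(2.810000) = 2.896100
  x_2 = 2.810000 - 2.896100×(2.810000 - 1.810000)/(2.896100 - (-1.723900))
       = 2.183139
Iteration 2:
  f(2.810000) = 2.896100
  f(2.183139) = -0.233906
  x_3 = 2.183139 - (-0.233906)×(2.183139 - 2.810000)/(-0.233906 - 2.896100)
       = 2.229984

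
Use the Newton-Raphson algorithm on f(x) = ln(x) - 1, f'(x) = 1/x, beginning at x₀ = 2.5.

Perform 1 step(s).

f(x) = ln(x) - 1
f'(x) = 1/x
x₀ = 2.5

Newton-Raphson formula: x_{n+1} = x_n - f(x_n)/f'(x_n)

Iteration 1:
  f(2.500000) = -0.083709
  f'(2.500000) = 0.400000
  x_1 = 2.500000 - (-0.083709)/0.400000 = 2.709273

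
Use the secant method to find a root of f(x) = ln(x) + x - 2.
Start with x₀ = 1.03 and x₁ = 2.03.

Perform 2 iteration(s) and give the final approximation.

f(x) = ln(x) + x - 2
x₀ = 1.03, x₁ = 2.03

Secant formula: x_{n+1} = x_n - f(x_n)(x_n - x_{n-1})/(f(x_n) - f(x_{n-1}))

Iteration 1:
  f(1.030000) = -0.940441
  f(2.030000) = 0.738036
  x_2 = 2.030000 - 0.738036×(2.030000 - 1.030000)/(0.738036 - (-0.940441))
       = 1.590294
Iteration 2:
  f(2.030000) = 0.738036
  f(1.590294) = 0.054213
  x_3 = 1.590294 - 0.054213×(1.590294 - 2.030000)/(0.054213 - 0.738036)
       = 1.555434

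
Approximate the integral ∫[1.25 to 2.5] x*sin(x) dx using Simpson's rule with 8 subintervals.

f(x) = x*sin(x)
a = 1.25, b = 2.5, n = 8
h = (b - a)/n = 0.156250

Simpson's rule: (h/3)[f(x₀) + 4f(x₁) + 2f(x₂) + ... + f(xₙ)]

x_0 = 1.2500, f(x_0) = 1.186231, coefficient = 1
x_1 = 1.4062, f(x_1) = 1.387255, coefficient = 4
x_2 = 1.5625, f(x_2) = 1.562446, coefficient = 2
x_3 = 1.7188, f(x_3) = 1.699972, coefficient = 4
x_4 = 1.8750, f(x_4) = 1.788911, coefficient = 2
x_5 = 2.0312, f(x_5) = 1.819697, coefficient = 4
x_6 = 2.1875, f(x_6) = 1.784539, coefficient = 2
x_7 = 2.3438, f(x_7) = 1.677777, coefficient = 4
x_8 = 2.5000, f(x_8) = 1.496180, coefficient = 1

I ≈ (0.156250/3) × 39.293011 = 2.046511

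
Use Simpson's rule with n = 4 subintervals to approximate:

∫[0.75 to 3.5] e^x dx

f(x) = e^x
a = 0.75, b = 3.5, n = 4
h = (b - a)/n = 0.687500

Simpson's rule: (h/3)[f(x₀) + 4f(x₁) + 2f(x₂) + ... + f(xₙ)]

x_0 = 0.7500, f(x_0) = 2.117000, coefficient = 1
x_1 = 1.4375, f(x_1) = 4.210157, coefficient = 4
x_2 = 2.1250, f(x_2) = 8.372897, coefficient = 2
x_3 = 2.8125, f(x_3) = 16.651495, coefficient = 4
x_4 = 3.5000, f(x_4) = 33.115452, coefficient = 1

I ≈ (0.687500/3) × 135.424856 = 31.034863
Exact value: 30.998452
Error: 0.036411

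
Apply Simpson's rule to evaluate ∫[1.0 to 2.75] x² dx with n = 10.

f(x) = x²
a = 1.0, b = 2.75, n = 10
h = (b - a)/n = 0.175000

Simpson's rule: (h/3)[f(x₀) + 4f(x₁) + 2f(x₂) + ... + f(xₙ)]

x_0 = 1.0000, f(x_0) = 1.000000, coefficient = 1
x_1 = 1.1750, f(x_1) = 1.380625, coefficient = 4
x_2 = 1.3500, f(x_2) = 1.822500, coefficient = 2
x_3 = 1.5250, f(x_3) = 2.325625, coefficient = 4
x_4 = 1.7000, f(x_4) = 2.890000, coefficient = 2
x_5 = 1.8750, f(x_5) = 3.515625, coefficient = 4
x_6 = 2.0500, f(x_6) = 4.202500, coefficient = 2
x_7 = 2.2250, f(x_7) = 4.950625, coefficient = 4
x_8 = 2.4000, f(x_8) = 5.760000, coefficient = 2
x_9 = 2.5750, f(x_9) = 6.630625, coefficient = 4
x_10 = 2.7500, f(x_10) = 7.562500, coefficient = 1

I ≈ (0.175000/3) × 113.125000 = 6.598958
Exact value: 6.598958
Error: 0.000000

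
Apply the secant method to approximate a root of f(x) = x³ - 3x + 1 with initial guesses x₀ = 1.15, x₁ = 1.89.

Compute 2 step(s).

f(x) = x³ - 3x + 1
x₀ = 1.15, x₁ = 1.89

Secant formula: x_{n+1} = x_n - f(x_n)(x_n - x_{n-1})/(f(x_n) - f(x_{n-1}))

Iteration 1:
  f(1.150000) = -0.929125
  f(1.890000) = 2.081269
  x_2 = 1.890000 - 2.081269×(1.890000 - 1.150000)/(2.081269 - (-0.929125))
       = 1.378393
Iteration 2:
  f(1.890000) = 2.081269
  f(1.378393) = -0.516278
  x_3 = 1.378393 - (-0.516278)×(1.378393 - 1.890000)/(-0.516278 - 2.081269)
       = 1.480078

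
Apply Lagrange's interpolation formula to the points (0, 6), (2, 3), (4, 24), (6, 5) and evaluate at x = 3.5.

Lagrange interpolation formula:
P(x) = Σ yᵢ × Lᵢ(x)
where Lᵢ(x) = Π_{j≠i} (x - xⱼ)/(xᵢ - xⱼ)

L_0(3.5) = (3.5 - 2)/(0 - 2) × (3.5 - 4)/(0 - 4) × (3.5 - 6)/(0 - 6) = -0.039062
L_1(3.5) = (3.5 - 0)/(2 - 0) × (3.5 - 4)/(2 - 4) × (3.5 - 6)/(2 - 6) = 0.273438
L_2(3.5) = (3.5 - 0)/(4 - 0) × (3.5 - 2)/(4 - 2) × (3.5 - 6)/(4 - 6) = 0.820312
L_3(3.5) = (3.5 - 0)/(6 - 0) × (3.5 - 2)/(6 - 2) × (3.5 - 4)/(6 - 4) = -0.054688

P(3.5) = 6×L_0(3.5) + 3×L_1(3.5) + 24×L_2(3.5) + 5×L_3(3.5)
P(3.5) = 20.000000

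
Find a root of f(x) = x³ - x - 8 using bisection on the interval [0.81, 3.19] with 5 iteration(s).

f(x) = x³ - x - 8
Initial interval: [0.81, 3.19]

Iteration 1:
  c_1 = (0.810000 + 3.190000)/2 = 2.000000
  f(c_1) = f(2.000000) = -2.000000
  f(a) × f(c) ≥ 0, new interval: [2.000000, 3.190000]
Iteration 2:
  c_2 = (2.000000 + 3.190000)/2 = 2.595000
  f(c_2) = f(2.595000) = 6.879795
  f(a) × f(c) < 0, new interval: [2.000000, 2.595000]
Iteration 3:
  c_3 = (2.000000 + 2.595000)/2 = 2.297500
  f(c_3) = f(2.297500) = 1.829868
  f(a) × f(c) < 0, new interval: [2.000000, 2.297500]
Iteration 4:
  c_4 = (2.000000 + 2.297500)/2 = 2.148750
  f(c_4) = f(2.148750) = -0.227699
  f(a) × f(c) ≥ 0, new interval: [2.148750, 2.297500]
Iteration 5:
  c_5 = (2.148750 + 2.297500)/2 = 2.223125
  f(c_5) = f(2.223125) = 0.764192
  f(a) × f(c) < 0, new interval: [2.148750, 2.223125]

After 5 iteration(s), the approximation is c_5 = 2.223125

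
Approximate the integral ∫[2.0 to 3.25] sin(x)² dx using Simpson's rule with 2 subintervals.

f(x) = sin(x)²
a = 2.0, b = 3.25, n = 2
h = (b - a)/n = 0.625000

Simpson's rule: (h/3)[f(x₀) + 4f(x₁) + 2f(x₂) + ... + f(xₙ)]

x_0 = 2.0000, f(x_0) = 0.826822, coefficient = 1
x_1 = 2.6250, f(x_1) = 0.243957, coefficient = 4
x_2 = 3.2500, f(x_2) = 0.011706, coefficient = 1

I ≈ (0.625000/3) × 1.814357 = 0.377991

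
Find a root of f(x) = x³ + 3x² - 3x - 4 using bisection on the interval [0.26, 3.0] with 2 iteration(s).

f(x) = x³ + 3x² - 3x - 4
Initial interval: [0.26, 3.0]

Iteration 1:
  c_1 = (0.260000 + 3.000000)/2 = 1.630000
  f(c_1) = f(1.630000) = 3.411447
  f(a) × f(c) < 0, new interval: [0.260000, 1.630000]
Iteration 2:
  c_2 = (0.260000 + 1.630000)/2 = 0.945000
  f(c_2) = f(0.945000) = -3.312016
  f(a) × f(c) ≥ 0, new interval: [0.945000, 1.630000]

After 2 iteration(s), the approximation is c_2 = 0.945000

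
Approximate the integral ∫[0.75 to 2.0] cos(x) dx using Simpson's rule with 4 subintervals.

f(x) = cos(x)
a = 0.75, b = 2.0, n = 4
h = (b - a)/n = 0.312500

Simpson's rule: (h/3)[f(x₀) + 4f(x₁) + 2f(x₂) + ... + f(xₙ)]

x_0 = 0.7500, f(x_0) = 0.731689, coefficient = 1
x_1 = 1.0625, f(x_1) = 0.486690, coefficient = 4
x_2 = 1.3750, f(x_2) = 0.194548, coefficient = 2
x_3 = 1.6875, f(x_3) = -0.116439, coefficient = 4
x_4 = 2.0000, f(x_4) = -0.416147, coefficient = 1

I ≈ (0.312500/3) × 2.185640 = 0.227671
Exact value: 0.227659
Error: 0.000012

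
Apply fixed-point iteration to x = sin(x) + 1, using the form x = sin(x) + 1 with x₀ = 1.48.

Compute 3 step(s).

Equation: x = sin(x) + 1
Fixed-point form: x = sin(x) + 1
x₀ = 1.48

x_1 = g(1.480000) = 1.995881
x_2 = g(1.995881) = 1.911004
x_3 = g(1.911004) = 1.942685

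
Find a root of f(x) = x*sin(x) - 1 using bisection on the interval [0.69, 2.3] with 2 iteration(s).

f(x) = x*sin(x) - 1
Initial interval: [0.69, 2.3]

Iteration 1:
  c_1 = (0.690000 + 2.300000)/2 = 1.495000
  f(c_1) = f(1.495000) = 0.490708
  f(a) × f(c) < 0, new interval: [0.690000, 1.495000]
Iteration 2:
  c_2 = (0.690000 + 1.495000)/2 = 1.092500
  f(c_2) = f(1.092500) = -0.030100
  f(a) × f(c) ≥ 0, new interval: [1.092500, 1.495000]

After 2 iteration(s), the approximation is c_2 = 1.092500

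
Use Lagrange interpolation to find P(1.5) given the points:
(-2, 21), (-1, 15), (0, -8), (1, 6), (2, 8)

Lagrange interpolation formula:
P(x) = Σ yᵢ × Lᵢ(x)
where Lᵢ(x) = Π_{j≠i} (x - xⱼ)/(xᵢ - xⱼ)

L_0(1.5) = (1.5 - (-1))/(-2 - (-1)) × (1.5 - 0)/(-2 - 0) × (1.5 - 1)/(-2 - 1) × (1.5 - 2)/(-2 - 2) = -0.039062
L_1(1.5) = (1.5 - (-2))/(-1 - (-2)) × (1.5 - 0)/(-1 - 0) × (1.5 - 1)/(-1 - 1) × (1.5 - 2)/(-1 - 2) = 0.218750
L_2(1.5) = (1.5 - (-2))/(0 - (-2)) × (1.5 - (-1))/(0 - (-1)) × (1.5 - 1)/(0 - 1) × (1.5 - 2)/(0 - 2) = -0.546875
L_3(1.5) = (1.5 - (-2))/(1 - (-2)) × (1.5 - (-1))/(1 - (-1)) × (1.5 - 0)/(1 - 0) × (1.5 - 2)/(1 - 2) = 1.093750
L_4(1.5) = (1.5 - (-2))/(2 - (-2)) × (1.5 - (-1))/(2 - (-1)) × (1.5 - 0)/(2 - 0) × (1.5 - 1)/(2 - 1) = 0.273438

P(1.5) = 21×L_0(1.5) + 15×L_1(1.5) + (-8)×L_2(1.5) + 6×L_3(1.5) + 8×L_4(1.5)
P(1.5) = 15.585938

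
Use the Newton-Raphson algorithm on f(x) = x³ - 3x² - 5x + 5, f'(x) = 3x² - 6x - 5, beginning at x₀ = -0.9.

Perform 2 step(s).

f(x) = x³ - 3x² - 5x + 5
f'(x) = 3x² - 6x - 5
x₀ = -0.9

Newton-Raphson formula: x_{n+1} = x_n - f(x_n)/f'(x_n)

Iteration 1:
  f(-0.900000) = 6.341000
  f'(-0.900000) = 2.830000
  x_1 = -0.900000 - 6.341000/2.830000 = -3.140636
Iteration 2:
  f(-3.140636) = -39.865565
  f'(-3.140636) = 43.434601
  x_2 = -3.140636 - (-39.865565)/43.434601 = -2.222806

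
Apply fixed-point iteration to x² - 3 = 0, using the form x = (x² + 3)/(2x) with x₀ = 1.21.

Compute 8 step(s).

Equation: x² - 3 = 0
Fixed-point form: x = (x² + 3)/(2x)
x₀ = 1.21

x_1 = g(1.210000) = 1.844669
x_2 = g(1.844669) = 1.735489
x_3 = g(1.735489) = 1.732054
x_4 = g(1.732054) = 1.732051
x_5 = g(1.732051) = 1.732051
x_6 = g(1.732051) = 1.732051
x_7 = g(1.732051) = 1.732051
x_8 = g(1.732051) = 1.732051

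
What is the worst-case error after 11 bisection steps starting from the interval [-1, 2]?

Bisection error bound: |error| ≤ (b-a)/2^n
|error| ≤ (2 - (-1))/2^11 = 3/2^11
|error| ≤ 0.0014648438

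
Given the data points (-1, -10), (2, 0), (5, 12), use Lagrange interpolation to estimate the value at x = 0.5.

Lagrange interpolation formula:
P(x) = Σ yᵢ × Lᵢ(x)
where Lᵢ(x) = Π_{j≠i} (x - xⱼ)/(xᵢ - xⱼ)

L_0(0.5) = (0.5 - 2)/(-1 - 2) × (0.5 - 5)/(-1 - 5) = 0.375000
L_1(0.5) = (0.5 - (-1))/(2 - (-1)) × (0.5 - 5)/(2 - 5) = 0.750000
L_2(0.5) = (0.5 - (-1))/(5 - (-1)) × (0.5 - 2)/(5 - 2) = -0.125000

P(0.5) = (-10)×L_0(0.5) + 0×L_1(0.5) + 12×L_2(0.5)
P(0.5) = -5.250000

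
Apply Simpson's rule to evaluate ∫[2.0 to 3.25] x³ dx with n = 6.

f(x) = x³
a = 2.0, b = 3.25, n = 6
h = (b - a)/n = 0.208333

Simpson's rule: (h/3)[f(x₀) + 4f(x₁) + 2f(x₂) + ... + f(xₙ)]

x_0 = 2.0000, f(x_0) = 8.000000, coefficient = 1
x_1 = 2.2083, f(x_1) = 10.769459, coefficient = 4
x_2 = 2.4167, f(x_2) = 14.114005, coefficient = 2
x_3 = 2.6250, f(x_3) = 18.087891, coefficient = 4
x_4 = 2.8333, f(x_4) = 22.745370, coefficient = 2
x_5 = 3.0417, f(x_5) = 28.140697, coefficient = 4
x_6 = 3.2500, f(x_6) = 34.328125, coefficient = 1

I ≈ (0.208333/3) × 344.039063 = 23.891602
Exact value: 23.891602
Error: 0.000000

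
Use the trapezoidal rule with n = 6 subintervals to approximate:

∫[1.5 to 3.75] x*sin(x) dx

f(x) = x*sin(x)
a = 1.5, b = 3.75, n = 6
h = (b - a)/n = 0.375000

Trapezoidal rule: (h/2)[f(x₀) + 2f(x₁) + 2f(x₂) + ... + f(xₙ)]

x_0 = 1.5000, f(x_0) = 1.496242, coefficient = 1
x_1 = 1.8750, f(x_1) = 1.788911, coefficient = 2
x_2 = 2.2500, f(x_2) = 1.750665, coefficient = 2
x_3 = 2.6250, f(x_3) = 1.296541, coefficient = 2
x_4 = 3.0000, f(x_4) = 0.423360, coefficient = 2
x_5 = 3.3750, f(x_5) = -0.780617, coefficient = 2
x_6 = 3.7500, f(x_6) = -2.143355, coefficient = 1

I ≈ (0.375000/2) × 8.310607 = 1.558239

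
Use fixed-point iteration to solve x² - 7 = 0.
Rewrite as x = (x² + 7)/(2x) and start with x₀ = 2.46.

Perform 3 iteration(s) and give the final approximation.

Equation: x² - 7 = 0
Fixed-point form: x = (x² + 7)/(2x)
x₀ = 2.46

x_1 = g(2.460000) = 2.652764
x_2 = g(2.652764) = 2.645761
x_3 = g(2.645761) = 2.645751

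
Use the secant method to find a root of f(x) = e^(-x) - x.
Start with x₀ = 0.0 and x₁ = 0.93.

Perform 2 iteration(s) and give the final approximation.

f(x) = e^(-x) - x
x₀ = 0.0, x₁ = 0.93

Secant formula: x_{n+1} = x_n - f(x_n)(x_n - x_{n-1})/(f(x_n) - f(x_{n-1}))

Iteration 1:
  f(0.000000) = 1.000000
  f(0.930000) = -0.535446
  x_2 = 0.930000 - (-0.535446)×(0.930000 - 0.000000)/(-0.535446 - 1.000000)
       = 0.605687
Iteration 2:
  f(0.930000) = -0.535446
  f(0.605687) = -0.059988
  x_3 = 0.605687 - (-0.059988)×(0.605687 - 0.930000)/(-0.059988 - (-0.535446))
       = 0.564769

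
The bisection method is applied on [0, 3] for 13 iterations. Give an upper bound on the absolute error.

Bisection error bound: |error| ≤ (b-a)/2^n
|error| ≤ (3 - 0)/2^13 = 3/2^13
|error| ≤ 0.0003662109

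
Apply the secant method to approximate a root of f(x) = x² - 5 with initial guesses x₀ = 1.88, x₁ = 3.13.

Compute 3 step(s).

f(x) = x² - 5
x₀ = 1.88, x₁ = 3.13

Secant formula: x_{n+1} = x_n - f(x_n)(x_n - x_{n-1})/(f(x_n) - f(x_{n-1}))

Iteration 1:
  f(1.880000) = -1.465600
  f(3.130000) = 4.796900
  x_2 = 3.130000 - 4.796900×(3.130000 - 1.880000)/(4.796900 - (-1.465600))
       = 2.172535
Iteration 2:
  f(3.130000) = 4.796900
  f(2.172535) = -0.280092
  x_3 = 2.172535 - (-0.280092)×(2.172535 - 3.130000)/(-0.280092 - 4.796900)
       = 2.225357
Iteration 3:
  f(2.172535) = -0.280092
  f(2.225357) = -0.047785
  x_4 = 2.225357 - (-0.047785)×(2.225357 - 2.172535)/(-0.047785 - (-0.280092))
       = 2.236223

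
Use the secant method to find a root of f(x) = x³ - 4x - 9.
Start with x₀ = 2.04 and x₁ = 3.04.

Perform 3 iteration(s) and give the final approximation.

f(x) = x³ - 4x - 9
x₀ = 2.04, x₁ = 3.04

Secant formula: x_{n+1} = x_n - f(x_n)(x_n - x_{n-1})/(f(x_n) - f(x_{n-1}))

Iteration 1:
  f(2.040000) = -8.670336
  f(3.040000) = 6.934464
  x_2 = 3.040000 - 6.934464×(3.040000 - 2.040000)/(6.934464 - (-8.670336))
       = 2.595620
Iteration 2:
  f(3.040000) = 6.934464
  f(2.595620) = -1.895160
  x_3 = 2.595620 - (-1.895160)×(2.595620 - 3.040000)/(-1.895160 - 6.934464)
       = 2.691000
Iteration 3:
  f(2.595620) = -1.895160
  f(2.691000) = -0.277174
  x_4 = 2.691000 - (-0.277174)×(2.691000 - 2.595620)/(-0.277174 - (-1.895160))
       = 2.707339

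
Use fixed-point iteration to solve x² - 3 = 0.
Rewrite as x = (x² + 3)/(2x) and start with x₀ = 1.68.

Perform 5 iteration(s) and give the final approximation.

Equation: x² - 3 = 0
Fixed-point form: x = (x² + 3)/(2x)
x₀ = 1.68

x_1 = g(1.680000) = 1.732857
x_2 = g(1.732857) = 1.732051
x_3 = g(1.732051) = 1.732051
x_4 = g(1.732051) = 1.732051
x_5 = g(1.732051) = 1.732051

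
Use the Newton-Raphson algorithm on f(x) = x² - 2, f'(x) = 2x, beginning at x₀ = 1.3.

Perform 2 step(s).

f(x) = x² - 2
f'(x) = 2x
x₀ = 1.3

Newton-Raphson formula: x_{n+1} = x_n - f(x_n)/f'(x_n)

Iteration 1:
  f(1.300000) = -0.310000
  f'(1.300000) = 2.600000
  x_1 = 1.300000 - (-0.310000)/2.600000 = 1.419231
Iteration 2:
  f(1.419231) = 0.014216
  f'(1.419231) = 2.838462
  x_2 = 1.419231 - 0.014216/2.838462 = 1.414222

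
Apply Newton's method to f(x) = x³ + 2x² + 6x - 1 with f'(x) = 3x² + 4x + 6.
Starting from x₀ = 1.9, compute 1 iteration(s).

f(x) = x³ + 2x² + 6x - 1
f'(x) = 3x² + 4x + 6
x₀ = 1.9

Newton-Raphson formula: x_{n+1} = x_n - f(x_n)/f'(x_n)

Iteration 1:
  f(1.900000) = 24.479000
  f'(1.900000) = 24.430000
  x_1 = 1.900000 - 24.479000/24.430000 = 0.897994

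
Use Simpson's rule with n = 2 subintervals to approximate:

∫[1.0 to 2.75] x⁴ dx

f(x) = x⁴
a = 1.0, b = 2.75, n = 2
h = (b - a)/n = 0.875000

Simpson's rule: (h/3)[f(x₀) + 4f(x₁) + 2f(x₂) + ... + f(xₙ)]

x_0 = 1.0000, f(x_0) = 1.000000, coefficient = 1
x_1 = 1.8750, f(x_1) = 12.359619, coefficient = 4
x_2 = 2.7500, f(x_2) = 57.191406, coefficient = 1

I ≈ (0.875000/3) × 107.629883 = 31.392049
Exact value: 31.255273
Error: 0.136776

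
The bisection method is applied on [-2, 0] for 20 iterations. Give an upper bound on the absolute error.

Bisection error bound: |error| ≤ (b-a)/2^n
|error| ≤ (0 - (-2))/2^20 = 2/2^20
|error| ≤ 0.0000019073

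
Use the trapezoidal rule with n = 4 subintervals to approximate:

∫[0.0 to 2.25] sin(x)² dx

f(x) = sin(x)²
a = 0.0, b = 2.25, n = 4
h = (b - a)/n = 0.562500

Trapezoidal rule: (h/2)[f(x₀) + 2f(x₁) + 2f(x₂) + ... + f(xₙ)]

x_0 = 0.0000, f(x_0) = 0.000000, coefficient = 1
x_1 = 0.5625, f(x_1) = 0.284412, coefficient = 2
x_2 = 1.1250, f(x_2) = 0.814087, coefficient = 2
x_3 = 1.6875, f(x_3) = 0.986442, coefficient = 2
x_4 = 2.2500, f(x_4) = 0.605398, coefficient = 1

I ≈ (0.562500/2) × 4.775279 = 1.343047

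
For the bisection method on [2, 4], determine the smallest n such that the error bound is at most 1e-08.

We need (b-a)/2^n ≤ 1e-08
(4 - 2)/2^n ≤ 1e-08
2/2^n ≤ 1e-08
2^n ≥ 200000000
n ≥ log₂(200000000) = 27.58
n ≥ 28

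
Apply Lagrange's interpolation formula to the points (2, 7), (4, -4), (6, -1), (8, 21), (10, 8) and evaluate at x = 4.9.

Lagrange interpolation formula:
P(x) = Σ yᵢ × Lᵢ(x)
where Lᵢ(x) = Π_{j≠i} (x - xⱼ)/(xᵢ - xⱼ)

L_0(4.9) = (4.9 - 4)/(2 - 4) × (4.9 - 6)/(2 - 6) × (4.9 - 8)/(2 - 8) × (4.9 - 10)/(2 - 10) = -0.040760
L_1(4.9) = (4.9 - 2)/(4 - 2) × (4.9 - 6)/(4 - 6) × (4.9 - 8)/(4 - 8) × (4.9 - 10)/(4 - 10) = 0.525353
L_2(4.9) = (4.9 - 2)/(6 - 2) × (4.9 - 4)/(6 - 4) × (4.9 - 8)/(6 - 8) × (4.9 - 10)/(6 - 10) = 0.644752
L_3(4.9) = (4.9 - 2)/(8 - 2) × (4.9 - 4)/(8 - 4) × (4.9 - 6)/(8 - 6) × (4.9 - 10)/(8 - 10) = -0.152522
L_4(4.9) = (4.9 - 2)/(10 - 2) × (4.9 - 4)/(10 - 4) × (4.9 - 6)/(10 - 6) × (4.9 - 8)/(10 - 8) = 0.023177

P(4.9) = 7×L_0(4.9) + (-4)×L_1(4.9) + (-1)×L_2(4.9) + 21×L_3(4.9) + 8×L_4(4.9)
P(4.9) = -6.049026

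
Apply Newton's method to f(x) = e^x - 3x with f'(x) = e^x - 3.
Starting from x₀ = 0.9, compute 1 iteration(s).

f(x) = e^x - 3x
f'(x) = e^x - 3
x₀ = 0.9

Newton-Raphson formula: x_{n+1} = x_n - f(x_n)/f'(x_n)

Iteration 1:
  f(0.900000) = -0.240397
  f'(0.900000) = -0.540397
  x_1 = 0.900000 - (-0.240397)/(-0.540397) = 0.455148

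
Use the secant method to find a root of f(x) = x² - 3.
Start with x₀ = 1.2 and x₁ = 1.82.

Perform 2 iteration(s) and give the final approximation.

f(x) = x² - 3
x₀ = 1.2, x₁ = 1.82

Secant formula: x_{n+1} = x_n - f(x_n)(x_n - x_{n-1})/(f(x_n) - f(x_{n-1}))

Iteration 1:
  f(1.200000) = -1.560000
  f(1.820000) = 0.312400
  x_2 = 1.820000 - 0.312400×(1.820000 - 1.200000)/(0.312400 - (-1.560000))
       = 1.716556
Iteration 2:
  f(1.820000) = 0.312400
  f(1.716556) = -0.053434
  x_3 = 1.716556 - (-0.053434)×(1.716556 - 1.820000)/(-0.053434 - 0.312400)
       = 1.731665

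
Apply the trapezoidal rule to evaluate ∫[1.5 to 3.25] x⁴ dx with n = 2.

f(x) = x⁴
a = 1.5, b = 3.25, n = 2
h = (b - a)/n = 0.875000

Trapezoidal rule: (h/2)[f(x₀) + 2f(x₁) + 2f(x₂) + ... + f(xₙ)]

x_0 = 1.5000, f(x_0) = 5.062500, coefficient = 1
x_1 = 2.3750, f(x_1) = 31.816650, coefficient = 2
x_2 = 3.2500, f(x_2) = 111.566406, coefficient = 1

I ≈ (0.875000/2) × 180.262207 = 78.864716
Exact value: 70.999414
Error: 7.865302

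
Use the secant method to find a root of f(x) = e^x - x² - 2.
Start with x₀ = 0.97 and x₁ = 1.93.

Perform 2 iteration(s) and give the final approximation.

f(x) = e^x - x² - 2
x₀ = 0.97, x₁ = 1.93

Secant formula: x_{n+1} = x_n - f(x_n)(x_n - x_{n-1})/(f(x_n) - f(x_{n-1}))

Iteration 1:
  f(0.970000) = -0.302956
  f(1.930000) = 1.164610
  x_2 = 1.930000 - 1.164610×(1.930000 - 0.970000)/(1.164610 - (-0.302956))
       = 1.168177
Iteration 2:
  f(1.930000) = 1.164610
  f(1.168177) = -0.148513
  x_3 = 1.168177 - (-0.148513)×(1.168177 - 1.930000)/(-0.148513 - 1.164610)
       = 1.254338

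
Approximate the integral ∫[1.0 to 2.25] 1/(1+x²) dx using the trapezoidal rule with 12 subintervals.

f(x) = 1/(1+x²)
a = 1.0, b = 2.25, n = 12
h = (b - a)/n = 0.104167

Trapezoidal rule: (h/2)[f(x₀) + 2f(x₁) + 2f(x₂) + ... + f(xₙ)]

x_0 = 1.0000, f(x_0) = 0.500000, coefficient = 1
x_1 = 1.1042, f(x_1) = 0.450616, coefficient = 2
x_2 = 1.2083, f(x_2) = 0.406493, coefficient = 2
x_3 = 1.3125, f(x_3) = 0.367288, coefficient = 2
x_4 = 1.4167, f(x_4) = 0.332564, coefficient = 2
x_5 = 1.5208, f(x_5) = 0.301847, coefficient = 2
x_6 = 1.6250, f(x_6) = 0.274678, coefficient = 2
x_7 = 1.7292, f(x_7) = 0.250625, coefficient = 2
x_8 = 1.8333, f(x_8) = 0.229299, coefficient = 2
x_9 = 1.9375, f(x_9) = 0.210353, coefficient = 2
x_10 = 2.0417, f(x_10) = 0.193483, coefficient = 2
x_11 = 2.1458, f(x_11) = 0.178425, coefficient = 2
x_12 = 2.2500, f(x_12) = 0.164948, coefficient = 1

I ≈ (0.104167/2) × 7.056293 = 0.367515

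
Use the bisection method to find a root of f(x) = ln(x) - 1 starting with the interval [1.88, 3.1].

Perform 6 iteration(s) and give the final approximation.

f(x) = ln(x) - 1
Initial interval: [1.88, 3.1]

Iteration 1:
  c_1 = (1.880000 + 3.100000)/2 = 2.490000
  f(c_1) = f(2.490000) = -0.087717
  f(a) × f(c) ≥ 0, new interval: [2.490000, 3.100000]
Iteration 2:
  c_2 = (2.490000 + 3.100000)/2 = 2.795000
  f(c_2) = f(2.795000) = 0.027832
  f(a) × f(c) < 0, new interval: [2.490000, 2.795000]
Iteration 3:
  c_3 = (2.490000 + 2.795000)/2 = 2.642500
  f(c_3) = f(2.642500) = -0.028275
  f(a) × f(c) ≥ 0, new interval: [2.642500, 2.795000]
Iteration 4:
  c_4 = (2.642500 + 2.795000)/2 = 2.718750
  f(c_4) = f(2.718750) = 0.000172
  f(a) × f(c) < 0, new interval: [2.642500, 2.718750]
Iteration 5:
  c_5 = (2.642500 + 2.718750)/2 = 2.680625
  f(c_5) = f(2.680625) = -0.013950
  f(a) × f(c) ≥ 0, new interval: [2.680625, 2.718750]
Iteration 6:
  c_6 = (2.680625 + 2.718750)/2 = 2.699688
  f(c_6) = f(2.699688) = -0.006864
  f(a) × f(c) ≥ 0, new interval: [2.699688, 2.718750]

After 6 iteration(s), the approximation is c_6 = 2.699688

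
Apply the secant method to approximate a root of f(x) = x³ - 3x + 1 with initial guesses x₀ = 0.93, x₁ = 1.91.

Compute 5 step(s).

f(x) = x³ - 3x + 1
x₀ = 0.93, x₁ = 1.91

Secant formula: x_{n+1} = x_n - f(x_n)(x_n - x_{n-1})/(f(x_n) - f(x_{n-1}))

Iteration 1:
  f(0.930000) = -0.985643
  f(1.910000) = 2.237871
  x_2 = 1.910000 - 2.237871×(1.910000 - 0.930000)/(2.237871 - (-0.985643))
       = 1.229651
Iteration 2:
  f(1.910000) = 2.237871
  f(1.229651) = -0.829669
  x_3 = 1.229651 - (-0.829669)×(1.229651 - 1.910000)/(-0.829669 - 2.237871)
       = 1.413663
Iteration 3:
  f(1.229651) = -0.829669
  f(1.413663) = -0.415863
  x_4 = 1.413663 - (-0.415863)×(1.413663 - 1.229651)/(-0.415863 - (-0.829669))
       = 1.598590
Iteration 4:
  f(1.413663) = -0.415863
  f(1.598590) = 0.289411
  x_5 = 1.598590 - 0.289411×(1.598590 - 1.413663)/(0.289411 - (-0.415863))
       = 1.522705
Iteration 5:
  f(1.598590) = 0.289411
  f(1.522705) = -0.037525
  x_6 = 1.522705 - (-0.037525)×(1.522705 - 1.598590)/(-0.037525 - 0.289411)
       = 1.531415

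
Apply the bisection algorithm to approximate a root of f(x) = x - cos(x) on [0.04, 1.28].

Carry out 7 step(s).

f(x) = x - cos(x)
Initial interval: [0.04, 1.28]

Iteration 1:
  c_1 = (0.040000 + 1.280000)/2 = 0.660000
  f(c_1) = f(0.660000) = -0.129992
  f(a) × f(c) ≥ 0, new interval: [0.660000, 1.280000]
Iteration 2:
  c_2 = (0.660000 + 1.280000)/2 = 0.970000
  f(c_2) = f(0.970000) = 0.404700
  f(a) × f(c) < 0, new interval: [0.660000, 0.970000]
Iteration 3:
  c_3 = (0.660000 + 0.970000)/2 = 0.815000
  f(c_3) = f(0.815000) = 0.129132
  f(a) × f(c) < 0, new interval: [0.660000, 0.815000]
Iteration 4:
  c_4 = (0.660000 + 0.815000)/2 = 0.737500
  f(c_4) = f(0.737500) = -0.002652
  f(a) × f(c) ≥ 0, new interval: [0.737500, 0.815000]
Iteration 5:
  c_5 = (0.737500 + 0.815000)/2 = 0.776250
  f(c_5) = f(0.776250) = 0.062704
  f(a) × f(c) < 0, new interval: [0.737500, 0.776250]
Iteration 6:
  c_6 = (0.737500 + 0.776250)/2 = 0.756875
  f(c_6) = f(0.756875) = 0.029890
  f(a) × f(c) < 0, new interval: [0.737500, 0.756875]
Iteration 7:
  c_7 = (0.737500 + 0.756875)/2 = 0.747188
  f(c_7) = f(0.747188) = 0.013584
  f(a) × f(c) < 0, new interval: [0.737500, 0.747188]

After 7 iteration(s), the approximation is c_7 = 0.747188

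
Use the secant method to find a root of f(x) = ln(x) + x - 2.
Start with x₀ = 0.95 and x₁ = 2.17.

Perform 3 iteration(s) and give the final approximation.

f(x) = ln(x) + x - 2
x₀ = 0.95, x₁ = 2.17

Secant formula: x_{n+1} = x_n - f(x_n)(x_n - x_{n-1})/(f(x_n) - f(x_{n-1}))

Iteration 1:
  f(0.950000) = -1.101293
  f(2.170000) = 0.944727
  x_2 = 2.170000 - 0.944727×(2.170000 - 0.950000)/(0.944727 - (-1.101293))
       = 1.606679
Iteration 2:
  f(2.170000) = 0.944727
  f(1.606679) = 0.080848
  x_3 = 1.606679 - 0.080848×(1.606679 - 2.170000)/(0.080848 - 0.944727)
       = 1.553959
Iteration 3:
  f(1.606679) = 0.080848
  f(1.553959) = -0.005235
  x_4 = 1.553959 - (-0.005235)×(1.553959 - 1.606679)/(-0.005235 - 0.080848)
       = 1.557165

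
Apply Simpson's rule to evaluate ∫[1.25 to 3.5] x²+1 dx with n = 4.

f(x) = x²+1
a = 1.25, b = 3.5, n = 4
h = (b - a)/n = 0.562500

Simpson's rule: (h/3)[f(x₀) + 4f(x₁) + 2f(x₂) + ... + f(xₙ)]

x_0 = 1.2500, f(x_0) = 2.562500, coefficient = 1
x_1 = 1.8125, f(x_1) = 4.285156, coefficient = 4
x_2 = 2.3750, f(x_2) = 6.640625, coefficient = 2
x_3 = 2.9375, f(x_3) = 9.628906, coefficient = 4
x_4 = 3.5000, f(x_4) = 13.250000, coefficient = 1

I ≈ (0.562500/3) × 84.750000 = 15.890625
Exact value: 15.890625
Error: 0.000000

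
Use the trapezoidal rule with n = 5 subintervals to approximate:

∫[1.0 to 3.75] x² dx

f(x) = x²
a = 1.0, b = 3.75, n = 5
h = (b - a)/n = 0.550000

Trapezoidal rule: (h/2)[f(x₀) + 2f(x₁) + 2f(x₂) + ... + f(xₙ)]

x_0 = 1.0000, f(x_0) = 1.000000, coefficient = 1
x_1 = 1.5500, f(x_1) = 2.402500, coefficient = 2
x_2 = 2.1000, f(x_2) = 4.410000, coefficient = 2
x_3 = 2.6500, f(x_3) = 7.022500, coefficient = 2
x_4 = 3.2000, f(x_4) = 10.240000, coefficient = 2
x_5 = 3.7500, f(x_5) = 14.062500, coefficient = 1

I ≈ (0.550000/2) × 63.212500 = 17.383438
Exact value: 17.244792
Error: 0.138646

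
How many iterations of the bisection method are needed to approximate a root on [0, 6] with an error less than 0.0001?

We need (b-a)/2^n ≤ 0.0001
(6 - 0)/2^n ≤ 0.0001
6/2^n ≤ 0.0001
2^n ≥ 60000
n ≥ log₂(60000) = 15.87
n ≥ 16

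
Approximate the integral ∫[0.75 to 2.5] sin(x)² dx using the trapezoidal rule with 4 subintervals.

f(x) = sin(x)²
a = 0.75, b = 2.5, n = 4
h = (b - a)/n = 0.437500

Trapezoidal rule: (h/2)[f(x₀) + 2f(x₁) + 2f(x₂) + ... + f(xₙ)]

x_0 = 0.7500, f(x_0) = 0.464631, coefficient = 1
x_1 = 1.1875, f(x_1) = 0.860139, coefficient = 2
x_2 = 1.6250, f(x_2) = 0.997065, coefficient = 2
x_3 = 2.0625, f(x_3) = 0.777095, coefficient = 2
x_4 = 2.5000, f(x_4) = 0.358169, coefficient = 1

I ≈ (0.437500/2) × 6.091398 = 1.332493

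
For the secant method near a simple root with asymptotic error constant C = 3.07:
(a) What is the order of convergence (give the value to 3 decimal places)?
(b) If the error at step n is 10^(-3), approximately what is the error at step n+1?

(a) Secant method has superlinear convergence with order φ = (1+√5)/2 ≈ 1.618.
    This means |e_{n+1}| ≈ C|e_n|^1.618.

(b) With |e_n| = 10^(-3) and C = 3.07:
    |e_{n+1}| ≈ 3.07 × (10^(-3))^1.618 = 3.07 × 10^(-4.85)

(a) ≈ 1.618 (golden ratio); (b) |e_{n+1}| ≈ 4.296e-05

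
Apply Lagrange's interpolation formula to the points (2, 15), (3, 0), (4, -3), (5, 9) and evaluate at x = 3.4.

Lagrange interpolation formula:
P(x) = Σ yᵢ × Lᵢ(x)
where Lᵢ(x) = Π_{j≠i} (x - xⱼ)/(xᵢ - xⱼ)

L_0(3.4) = (3.4 - 3)/(2 - 3) × (3.4 - 4)/(2 - 4) × (3.4 - 5)/(2 - 5) = -0.064000
L_1(3.4) = (3.4 - 2)/(3 - 2) × (3.4 - 4)/(3 - 4) × (3.4 - 5)/(3 - 5) = 0.672000
L_2(3.4) = (3.4 - 2)/(4 - 2) × (3.4 - 3)/(4 - 3) × (3.4 - 5)/(4 - 5) = 0.448000
L_3(3.4) = (3.4 - 2)/(5 - 2) × (3.4 - 3)/(5 - 3) × (3.4 - 4)/(5 - 4) = -0.056000

P(3.4) = 15×L_0(3.4) + 0×L_1(3.4) + (-3)×L_2(3.4) + 9×L_3(3.4)
P(3.4) = -2.808000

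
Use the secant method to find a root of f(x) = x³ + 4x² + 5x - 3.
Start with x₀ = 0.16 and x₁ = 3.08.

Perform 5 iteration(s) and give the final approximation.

f(x) = x³ + 4x² + 5x - 3
x₀ = 0.16, x₁ = 3.08

Secant formula: x_{n+1} = x_n - f(x_n)(x_n - x_{n-1})/(f(x_n) - f(x_{n-1}))

Iteration 1:
  f(0.160000) = -2.093504
  f(3.080000) = 79.563712
  x_2 = 3.080000 - 79.563712×(3.080000 - 0.160000)/(79.563712 - (-2.093504))
       = 0.234862
Iteration 2:
  f(3.080000) = 79.563712
  f(0.234862) = -1.592094
  x_3 = 0.234862 - (-1.592094)×(0.234862 - 3.080000)/(-1.592094 - 79.563712)
       = 0.290677
Iteration 3:
  f(0.234862) = -1.592094
  f(0.290677) = -1.184080
  x_4 = 0.290677 - (-1.184080)×(0.290677 - 0.234862)/(-1.184080 - (-1.592094))
       = 0.452656
Iteration 4:
  f(0.290677) = -1.184080
  f(0.452656) = 0.175621
  x_5 = 0.452656 - 0.175621×(0.452656 - 0.290677)/(0.175621 - (-1.184080))
       = 0.431735
Iteration 5:
  f(0.452656) = 0.175621
  f(0.431735) = -0.015272
  x_6 = 0.431735 - (-0.015272)×(0.431735 - 0.452656)/(-0.015272 - 0.175621)
       = 0.433409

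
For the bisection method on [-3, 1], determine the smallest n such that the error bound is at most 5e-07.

We need (b-a)/2^n ≤ 5e-07
(1 - (-3))/2^n ≤ 5e-07
4/2^n ≤ 5e-07
2^n ≥ 8000000
n ≥ log₂(8000000) = 22.93
n ≥ 23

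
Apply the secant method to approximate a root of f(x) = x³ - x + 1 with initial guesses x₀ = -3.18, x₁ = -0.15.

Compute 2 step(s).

f(x) = x³ - x + 1
x₀ = -3.18, x₁ = -0.15

Secant formula: x_{n+1} = x_n - f(x_n)(x_n - x_{n-1})/(f(x_n) - f(x_{n-1}))

Iteration 1:
  f(-3.180000) = -27.977432
  f(-0.150000) = 1.146625
  x_2 = -0.150000 - 1.146625×(-0.150000 - (-3.180000))/(1.146625 - (-27.977432))
       = -0.269292
Iteration 2:
  f(-0.150000) = 1.146625
  f(-0.269292) = 1.249764
  x_3 = -0.269292 - 1.249764×(-0.269292 - (-0.150000))/(1.249764 - 1.146625)
       = 1.176210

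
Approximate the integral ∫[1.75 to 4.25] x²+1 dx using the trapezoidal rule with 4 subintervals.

f(x) = x²+1
a = 1.75, b = 4.25, n = 4
h = (b - a)/n = 0.625000

Trapezoidal rule: (h/2)[f(x₀) + 2f(x₁) + 2f(x₂) + ... + f(xₙ)]

x_0 = 1.7500, f(x_0) = 4.062500, coefficient = 1
x_1 = 2.3750, f(x_1) = 6.640625, coefficient = 2
x_2 = 3.0000, f(x_2) = 10.000000, coefficient = 2
x_3 = 3.6250, f(x_3) = 14.140625, coefficient = 2
x_4 = 4.2500, f(x_4) = 19.062500, coefficient = 1

I ≈ (0.625000/2) × 84.687500 = 26.464844
Exact value: 26.302083
Error: 0.162760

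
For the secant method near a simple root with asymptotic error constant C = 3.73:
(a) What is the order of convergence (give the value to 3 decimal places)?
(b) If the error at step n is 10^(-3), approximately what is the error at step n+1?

(a) Secant method has superlinear convergence with order φ = (1+√5)/2 ≈ 1.618.
    This means |e_{n+1}| ≈ C|e_n|^1.618.

(b) With |e_n| = 10^(-3) and C = 3.73:
    |e_{n+1}| ≈ 3.73 × (10^(-3))^1.618 = 3.73 × 10^(-4.85)

(a) ≈ 1.618 (golden ratio); (b) |e_{n+1}| ≈ 5.219e-05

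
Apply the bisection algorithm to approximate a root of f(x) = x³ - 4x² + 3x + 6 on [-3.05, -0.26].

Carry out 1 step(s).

f(x) = x³ - 4x² + 3x + 6
Initial interval: [-3.05, -0.26]

Iteration 1:
  c_1 = (-3.050000 + (-0.260000))/2 = -1.655000
  f(c_1) = f(-1.655000) = -14.454186
  f(a) × f(c) ≥ 0, new interval: [-1.655000, -0.260000]

After 1 iteration(s), the approximation is c_1 = -1.655000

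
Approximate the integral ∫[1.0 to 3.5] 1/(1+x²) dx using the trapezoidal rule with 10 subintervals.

f(x) = 1/(1+x²)
a = 1.0, b = 3.5, n = 10
h = (b - a)/n = 0.250000

Trapezoidal rule: (h/2)[f(x₀) + 2f(x₁) + 2f(x₂) + ... + f(xₙ)]

x_0 = 1.0000, f(x_0) = 0.500000, coefficient = 1
x_1 = 1.2500, f(x_1) = 0.390244, coefficient = 2
x_2 = 1.5000, f(x_2) = 0.307692, coefficient = 2
x_3 = 1.7500, f(x_3) = 0.246154, coefficient = 2
x_4 = 2.0000, f(x_4) = 0.200000, coefficient = 2
x_5 = 2.2500, f(x_5) = 0.164948, coefficient = 2
x_6 = 2.5000, f(x_6) = 0.137931, coefficient = 2
x_7 = 2.7500, f(x_7) = 0.116788, coefficient = 2
x_8 = 3.0000, f(x_8) = 0.100000, coefficient = 2
x_9 = 3.2500, f(x_9) = 0.086486, coefficient = 2
x_10 = 3.5000, f(x_10) = 0.075472, coefficient = 1

I ≈ (0.250000/2) × 4.075960 = 0.509495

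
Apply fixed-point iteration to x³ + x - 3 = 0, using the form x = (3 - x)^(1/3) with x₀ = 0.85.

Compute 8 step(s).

Equation: x³ + x - 3 = 0
Fixed-point form: x = (3 - x)^(1/3)
x₀ = 0.85

x_1 = g(0.850000) = 1.290663
x_2 = g(1.290663) = 1.195664
x_3 = g(1.195664) = 1.217416
x_4 = g(1.217416) = 1.212504
x_5 = g(1.212504) = 1.213617
x_6 = g(1.213617) = 1.213365
x_7 = g(1.213365) = 1.213422
x_8 = g(1.213422) = 1.213409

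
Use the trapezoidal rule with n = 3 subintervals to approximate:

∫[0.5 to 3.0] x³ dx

f(x) = x³
a = 0.5, b = 3.0, n = 3
h = (b - a)/n = 0.833333

Trapezoidal rule: (h/2)[f(x₀) + 2f(x₁) + 2f(x₂) + ... + f(xₙ)]

x_0 = 0.5000, f(x_0) = 0.125000, coefficient = 1
x_1 = 1.3333, f(x_1) = 2.370370, coefficient = 2
x_2 = 2.1667, f(x_2) = 10.171296, coefficient = 2
x_3 = 3.0000, f(x_3) = 27.000000, coefficient = 1

I ≈ (0.833333/2) × 52.208333 = 21.753472
Exact value: 20.234375
Error: 1.519097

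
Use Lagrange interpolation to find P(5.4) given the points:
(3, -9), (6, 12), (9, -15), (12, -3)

Lagrange interpolation formula:
P(x) = Σ yᵢ × Lᵢ(x)
where Lᵢ(x) = Π_{j≠i} (x - xⱼ)/(xᵢ - xⱼ)

L_0(5.4) = (5.4 - 6)/(3 - 6) × (5.4 - 9)/(3 - 9) × (5.4 - 12)/(3 - 12) = 0.088000
L_1(5.4) = (5.4 - 3)/(6 - 3) × (5.4 - 9)/(6 - 9) × (5.4 - 12)/(6 - 12) = 1.056000
L_2(5.4) = (5.4 - 3)/(9 - 3) × (5.4 - 6)/(9 - 6) × (5.4 - 12)/(9 - 12) = -0.176000
L_3(5.4) = (5.4 - 3)/(12 - 3) × (5.4 - 6)/(12 - 6) × (5.4 - 9)/(12 - 9) = 0.032000

P(5.4) = (-9)×L_0(5.4) + 12×L_1(5.4) + (-15)×L_2(5.4) + (-3)×L_3(5.4)
P(5.4) = 14.424000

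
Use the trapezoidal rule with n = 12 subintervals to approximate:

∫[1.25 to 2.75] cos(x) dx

f(x) = cos(x)
a = 1.25, b = 2.75, n = 12
h = (b - a)/n = 0.125000

Trapezoidal rule: (h/2)[f(x₀) + 2f(x₁) + 2f(x₂) + ... + f(xₙ)]

x_0 = 1.2500, f(x_0) = 0.315322, coefficient = 1
x_1 = 1.3750, f(x_1) = 0.194548, coefficient = 2
x_2 = 1.5000, f(x_2) = 0.070737, coefficient = 2
x_3 = 1.6250, f(x_3) = -0.054177, coefficient = 2
x_4 = 1.7500, f(x_4) = -0.178246, coefficient = 2
x_5 = 1.8750, f(x_5) = -0.299534, coefficient = 2
x_6 = 2.0000, f(x_6) = -0.416147, coefficient = 2
x_7 = 2.1250, f(x_7) = -0.526266, coefficient = 2
x_8 = 2.2500, f(x_8) = -0.628174, coefficient = 2
x_9 = 2.3750, f(x_9) = -0.720278, coefficient = 2
x_10 = 2.5000, f(x_10) = -0.801144, coefficient = 2
x_11 = 2.6250, f(x_11) = -0.869507, coefficient = 2
x_12 = 2.7500, f(x_12) = -0.924302, coefficient = 1

I ≈ (0.125000/2) × -9.065356 = -0.566585
Exact value: -0.567324
Error: 0.000739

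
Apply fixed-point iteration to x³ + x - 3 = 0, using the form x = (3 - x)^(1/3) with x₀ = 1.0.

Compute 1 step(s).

Equation: x³ + x - 3 = 0
Fixed-point form: x = (3 - x)^(1/3)
x₀ = 1.0

x_1 = g(1.000000) = 1.259921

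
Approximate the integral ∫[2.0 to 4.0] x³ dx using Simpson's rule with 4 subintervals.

f(x) = x³
a = 2.0, b = 4.0, n = 4
h = (b - a)/n = 0.500000

Simpson's rule: (h/3)[f(x₀) + 4f(x₁) + 2f(x₂) + ... + f(xₙ)]

x_0 = 2.0000, f(x_0) = 8.000000, coefficient = 1
x_1 = 2.5000, f(x_1) = 15.625000, coefficient = 4
x_2 = 3.0000, f(x_2) = 27.000000, coefficient = 2
x_3 = 3.5000, f(x_3) = 42.875000, coefficient = 4
x_4 = 4.0000, f(x_4) = 64.000000, coefficient = 1

I ≈ (0.500000/3) × 360.000000 = 60.000000
Exact value: 60.000000
Error: 0.000000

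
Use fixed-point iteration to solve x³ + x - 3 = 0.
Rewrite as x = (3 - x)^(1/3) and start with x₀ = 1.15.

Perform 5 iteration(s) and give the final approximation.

Equation: x³ + x - 3 = 0
Fixed-point form: x = (3 - x)^(1/3)
x₀ = 1.15

x_1 = g(1.150000) = 1.227601
x_2 = g(1.227601) = 1.210191
x_3 = g(1.210191) = 1.214140
x_4 = g(1.214140) = 1.213247
x_5 = g(1.213247) = 1.213449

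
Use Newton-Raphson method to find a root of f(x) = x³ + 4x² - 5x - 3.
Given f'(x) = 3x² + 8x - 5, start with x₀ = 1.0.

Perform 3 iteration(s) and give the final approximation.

f(x) = x³ + 4x² - 5x - 3
f'(x) = 3x² + 8x - 5
x₀ = 1.0

Newton-Raphson formula: x_{n+1} = x_n - f(x_n)/f'(x_n)

Iteration 1:
  f(1.000000) = -3.000000
  f'(1.000000) = 6.000000
  x_1 = 1.000000 - (-3.000000)/6.000000 = 1.500000
Iteration 2:
  f(1.500000) = 1.875000
  f'(1.500000) = 13.750000
  x_2 = 1.500000 - 1.875000/13.750000 = 1.363636
Iteration 3:
  f(1.363636) = 0.155522
  f'(1.363636) = 11.487603
  x_3 = 1.363636 - 0.155522/11.487603 = 1.350098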